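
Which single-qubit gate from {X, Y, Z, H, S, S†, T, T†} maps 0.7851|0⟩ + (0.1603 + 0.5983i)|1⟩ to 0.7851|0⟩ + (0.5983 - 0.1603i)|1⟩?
S†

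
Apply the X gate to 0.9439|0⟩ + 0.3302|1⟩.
0.3302|0⟩ + 0.9439|1⟩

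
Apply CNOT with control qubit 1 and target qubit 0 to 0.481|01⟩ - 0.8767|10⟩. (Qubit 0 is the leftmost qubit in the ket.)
-0.8767|10⟩ + 0.481|11⟩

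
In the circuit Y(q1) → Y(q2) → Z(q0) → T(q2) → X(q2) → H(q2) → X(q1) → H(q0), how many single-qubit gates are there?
8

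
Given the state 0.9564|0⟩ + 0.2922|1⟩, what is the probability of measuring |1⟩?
0.08538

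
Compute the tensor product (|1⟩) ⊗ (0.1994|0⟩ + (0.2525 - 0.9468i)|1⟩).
0.1994|10⟩ + (0.2525 - 0.9468i)|11⟩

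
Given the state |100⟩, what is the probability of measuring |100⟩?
1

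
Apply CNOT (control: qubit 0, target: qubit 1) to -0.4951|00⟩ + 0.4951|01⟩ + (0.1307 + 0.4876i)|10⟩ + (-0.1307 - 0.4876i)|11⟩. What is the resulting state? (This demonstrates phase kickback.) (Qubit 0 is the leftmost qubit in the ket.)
-0.4951|00⟩ + 0.4951|01⟩ + (-0.1307 - 0.4876i)|10⟩ + (0.1307 + 0.4876i)|11⟩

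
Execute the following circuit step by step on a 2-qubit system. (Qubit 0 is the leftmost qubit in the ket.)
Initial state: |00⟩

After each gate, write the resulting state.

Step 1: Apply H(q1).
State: 1/√2|00⟩ + 1/√2|01⟩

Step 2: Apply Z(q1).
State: 1/√2|00⟩ - 1/√2|01⟩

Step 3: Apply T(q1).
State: 1/√2|00⟩ + (-1/2 - (1/2)i)|01⟩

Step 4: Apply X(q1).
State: (-1/2 - (1/2)i)|00⟩ + 1/√2|01⟩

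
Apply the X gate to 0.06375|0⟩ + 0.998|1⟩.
0.998|0⟩ + 0.06375|1⟩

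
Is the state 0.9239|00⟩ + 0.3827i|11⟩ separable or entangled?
Entangled

Writing the state as a|00⟩ + b|01⟩ + c|10⟩ + d|11⟩, it is a product state iff ad − bc = 0.
Here (a, b, c, d) = (0.9239, 0, 0, 0.3827i): ad − bc = (0.9239)(0.3827i) − (0)(0) = 0.3536i ≠ 0, so the state is entangled.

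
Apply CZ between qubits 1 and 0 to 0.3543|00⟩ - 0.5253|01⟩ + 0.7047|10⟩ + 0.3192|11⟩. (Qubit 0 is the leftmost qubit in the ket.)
0.3543|00⟩ - 0.5253|01⟩ + 0.7047|10⟩ - 0.3192|11⟩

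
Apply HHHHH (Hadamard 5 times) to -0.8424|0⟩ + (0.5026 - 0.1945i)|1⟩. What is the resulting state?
(-0.2403 - 0.1375i)|0⟩ + (-0.9511 + 0.1375i)|1⟩

H² = I, so H^5 = H: a single Hadamard. With (a, b) = (-0.8424, (0.5026 - 0.1945i)), H gives ((a + b)/√2, (a − b)/√2) = ((-0.2403 - 0.1375i), (-0.9511 + 0.1375i)).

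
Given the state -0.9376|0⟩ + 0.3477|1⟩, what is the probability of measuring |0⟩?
0.8791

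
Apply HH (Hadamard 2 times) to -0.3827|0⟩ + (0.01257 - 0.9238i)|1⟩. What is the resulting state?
-0.3827|0⟩ + (0.01257 - 0.9238i)|1⟩

H² = I, so an even number of Hadamards cancels: H^2 = I and the state is unchanged.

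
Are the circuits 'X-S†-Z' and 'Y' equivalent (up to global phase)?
No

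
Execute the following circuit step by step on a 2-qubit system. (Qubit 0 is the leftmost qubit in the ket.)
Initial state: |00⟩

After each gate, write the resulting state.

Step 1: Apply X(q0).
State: |10⟩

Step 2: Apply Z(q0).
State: -|10⟩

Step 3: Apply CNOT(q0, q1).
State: -|11⟩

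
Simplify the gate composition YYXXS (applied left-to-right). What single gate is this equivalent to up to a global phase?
S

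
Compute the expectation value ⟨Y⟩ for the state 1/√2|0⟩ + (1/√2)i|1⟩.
1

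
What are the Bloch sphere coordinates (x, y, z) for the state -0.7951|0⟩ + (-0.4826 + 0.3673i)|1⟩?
(0.7674, -0.5841, 0.2644)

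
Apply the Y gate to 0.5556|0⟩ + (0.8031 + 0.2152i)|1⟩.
(0.2152 - 0.8031i)|0⟩ + 0.5556i|1⟩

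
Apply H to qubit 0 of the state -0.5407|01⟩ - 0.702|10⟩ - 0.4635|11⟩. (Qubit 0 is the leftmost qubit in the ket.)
-0.4964|00⟩ - 0.7101|01⟩ + 0.4964|10⟩ - 0.05459|11⟩

H on qubit 0 mixes each pair of kets that differ only in qubit 0: amplitudes (a, b) of (|…0…⟩, |…1…⟩) become ((a + b)/√2, (a − b)/√2). Kets absent from the input have amplitude 0.
(|00⟩, |10⟩): (a, b) = (0, -0.702) → (-0.4964, 0.4964)
(|01⟩, |11⟩): (a, b) = (-0.5407, -0.4635) → (-0.7101, -0.05459)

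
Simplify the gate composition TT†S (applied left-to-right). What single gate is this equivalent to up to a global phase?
S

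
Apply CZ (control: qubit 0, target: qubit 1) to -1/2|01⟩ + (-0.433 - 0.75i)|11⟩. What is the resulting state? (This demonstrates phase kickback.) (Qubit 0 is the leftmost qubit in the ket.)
-1/2|01⟩ + (0.433 + 0.75i)|11⟩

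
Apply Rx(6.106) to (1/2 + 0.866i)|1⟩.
(0.07662 - 0.04424i)|0⟩ + (-0.498 - 0.8626i)|1⟩

Rx(6.106) = [[cos(θ/2), −i·sin(θ/2)], [−i·sin(θ/2), cos(θ/2)]]; θ = 6.106, cos(θ/2) ≈ -0.996078, sin(θ/2) ≈ 0.0884768.
With a = amp(|0⟩) = 0 and b = amp(|1⟩) = (1/2 + 0.866i):
new amp(|0⟩) = (-0.996078)·a + (-0.0884768i)·b = (0.07662 - 0.04424i)
new amp(|1⟩) = (-0.0884768i)·a + (-0.996078)·b = (-0.498 - 0.8626i)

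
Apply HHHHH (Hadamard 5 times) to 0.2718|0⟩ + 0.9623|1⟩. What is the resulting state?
0.8726|0⟩ - 0.4883|1⟩

H² = I, so H^5 = H: a single Hadamard. With (a, b) = (0.2718, 0.9623), H gives ((a + b)/√2, (a − b)/√2) = (0.8726, -0.4883).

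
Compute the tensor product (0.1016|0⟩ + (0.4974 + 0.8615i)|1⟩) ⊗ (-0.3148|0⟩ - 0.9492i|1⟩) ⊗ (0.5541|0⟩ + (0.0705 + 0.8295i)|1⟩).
-0.01772|000⟩ + (-0.002255 - 0.02653i)|001⟩ - 0.05344i|010⟩ + (0.08 - 0.006799i)|011⟩ + (-0.08676 - 0.1503i)|100⟩ + (0.2139 - 0.149i)|101⟩ + (0.4531 - 0.2616i)|110⟩ + (0.4493 + 0.645i)|111⟩

amp(|b₁b₂…⟩) = product of the factor amplitudes for bits b₁, b₂, …; only kets whose every factor amplitude is nonzero survive.
|000⟩: (0.1016)(-0.3148)(0.5541) = -0.01772
|001⟩: (0.1016)(-0.3148)(0.0705 + 0.8295i) = (-0.002255 - 0.02653i)
|010⟩: (0.1016)(-0.9492i)(0.5541) = -0.05344i
|011⟩: (0.1016)(-0.9492i)(0.0705 + 0.8295i) = (0.08 - 0.006799i)
|100⟩: (0.4974 + 0.8615i)(-0.3148)(0.5541) = (-0.08676 - 0.1503i)
|101⟩: (0.4974 + 0.8615i)(-0.3148)(0.0705 + 0.8295i) = (0.2139 - 0.149i)
|110⟩: (0.4974 + 0.8615i)(-0.9492i)(0.5541) = (0.4531 - 0.2616i)
|111⟩: (0.4974 + 0.8615i)(-0.9492i)(0.0705 + 0.8295i) = (0.4493 + 0.645i)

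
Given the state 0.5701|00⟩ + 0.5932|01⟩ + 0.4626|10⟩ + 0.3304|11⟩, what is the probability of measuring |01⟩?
0.3519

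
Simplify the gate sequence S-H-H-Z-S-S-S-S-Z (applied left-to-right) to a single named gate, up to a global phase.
S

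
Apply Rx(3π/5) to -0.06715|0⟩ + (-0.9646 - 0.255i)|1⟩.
(-0.2458 + 0.7804i)|0⟩ + (-0.567 - 0.09556i)|1⟩

Rx(3π/5) = [[cos(θ/2), −i·sin(θ/2)], [−i·sin(θ/2), cos(θ/2)]]; θ = 3π/5, cos(θ/2) ≈ 0.587785, sin(θ/2) ≈ 0.809017.
With a = amp(|0⟩) = -0.06715 and b = amp(|1⟩) = (-0.9646 - 0.255i):
new amp(|0⟩) = (0.587785)·a + (-0.809017i)·b = (-0.2458 + 0.7804i)
new amp(|1⟩) = (-0.809017i)·a + (0.587785)·b = (-0.567 - 0.09556i)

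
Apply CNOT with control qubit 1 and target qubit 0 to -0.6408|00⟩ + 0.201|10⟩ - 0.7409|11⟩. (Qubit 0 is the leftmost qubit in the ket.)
-0.6408|00⟩ - 0.7409|01⟩ + 0.201|10⟩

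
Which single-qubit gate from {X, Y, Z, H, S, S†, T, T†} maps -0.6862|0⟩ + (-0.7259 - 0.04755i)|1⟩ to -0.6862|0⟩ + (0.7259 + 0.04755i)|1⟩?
Z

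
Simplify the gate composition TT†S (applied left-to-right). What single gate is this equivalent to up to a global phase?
S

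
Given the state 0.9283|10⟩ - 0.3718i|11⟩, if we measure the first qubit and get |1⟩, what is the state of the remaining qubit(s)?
0.9283|0⟩ - 0.3718i|1⟩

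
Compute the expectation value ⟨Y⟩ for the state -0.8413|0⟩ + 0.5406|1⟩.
0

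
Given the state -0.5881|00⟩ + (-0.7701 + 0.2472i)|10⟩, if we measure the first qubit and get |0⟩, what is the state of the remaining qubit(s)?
-|0⟩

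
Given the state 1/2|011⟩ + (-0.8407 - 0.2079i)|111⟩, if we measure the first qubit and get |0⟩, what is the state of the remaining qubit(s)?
|11⟩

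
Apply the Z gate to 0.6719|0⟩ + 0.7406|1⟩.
0.6719|0⟩ - 0.7406|1⟩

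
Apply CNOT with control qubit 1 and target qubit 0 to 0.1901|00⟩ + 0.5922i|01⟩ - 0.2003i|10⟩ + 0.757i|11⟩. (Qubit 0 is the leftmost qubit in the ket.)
0.1901|00⟩ + 0.757i|01⟩ - 0.2003i|10⟩ + 0.5922i|11⟩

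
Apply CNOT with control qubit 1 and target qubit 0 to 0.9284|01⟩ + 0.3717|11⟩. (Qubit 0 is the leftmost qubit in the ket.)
0.3717|01⟩ + 0.9284|11⟩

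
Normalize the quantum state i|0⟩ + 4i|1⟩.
0.2425i|0⟩ + 0.9701i|1⟩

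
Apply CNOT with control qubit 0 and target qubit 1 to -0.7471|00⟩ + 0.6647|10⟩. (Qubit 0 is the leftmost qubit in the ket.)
-0.7471|00⟩ + 0.6647|11⟩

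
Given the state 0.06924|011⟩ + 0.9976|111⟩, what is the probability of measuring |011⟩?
0.004794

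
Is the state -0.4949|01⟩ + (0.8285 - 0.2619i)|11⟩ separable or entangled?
Separable

Writing the state as a|00⟩ + b|01⟩ + c|10⟩ + d|11⟩, it is a product state iff ad − bc = 0.
Here (a, b, c, d) = (0, -0.4949, 0, (0.8285 - 0.2619i)): ad − bc = (0)(0.8285 - 0.2619i) − (-0.4949)(0) = 0, so the state is separable.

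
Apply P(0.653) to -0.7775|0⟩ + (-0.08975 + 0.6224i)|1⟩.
-0.7775|0⟩ + (-0.4494 + 0.4398i)|1⟩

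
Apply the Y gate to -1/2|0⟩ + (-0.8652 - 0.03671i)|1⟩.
(-0.03671 + 0.8652i)|0⟩ - (1/2)i|1⟩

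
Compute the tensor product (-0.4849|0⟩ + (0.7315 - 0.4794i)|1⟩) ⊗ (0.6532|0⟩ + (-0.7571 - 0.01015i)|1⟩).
-0.3167|00⟩ + (0.3671 + 0.004922i)|01⟩ + (0.4778 - 0.3131i)|10⟩ + (-0.5587 + 0.3555i)|11⟩

amp(|b₁b₂…⟩) = product of the factor amplitudes for bits b₁, b₂, …; only kets whose every factor amplitude is nonzero survive.
|00⟩: (-0.4849)(0.6532) = -0.3167
|01⟩: (-0.4849)(-0.7571 - 0.01015i) = (0.3671 + 0.004922i)
|10⟩: (0.7315 - 0.4794i)(0.6532) = (0.4778 - 0.3131i)
|11⟩: (0.7315 - 0.4794i)(-0.7571 - 0.01015i) = (-0.5587 + 0.3555i)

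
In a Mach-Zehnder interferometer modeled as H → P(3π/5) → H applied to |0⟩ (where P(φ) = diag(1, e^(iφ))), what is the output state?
(0.3455 + 0.4755i)|0⟩ + (0.6545 - 0.4755i)|1⟩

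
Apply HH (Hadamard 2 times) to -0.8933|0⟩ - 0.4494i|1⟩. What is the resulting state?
-0.8933|0⟩ - 0.4494i|1⟩

H² = I, so an even number of Hadamards cancels: H^2 = I and the state is unchanged.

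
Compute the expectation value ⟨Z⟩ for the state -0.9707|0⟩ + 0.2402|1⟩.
0.8846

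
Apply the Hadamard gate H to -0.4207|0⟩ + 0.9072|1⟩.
0.344|0⟩ - 0.939|1⟩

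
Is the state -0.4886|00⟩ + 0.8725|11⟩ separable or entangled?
Entangled

Writing the state as a|00⟩ + b|01⟩ + c|10⟩ + d|11⟩, it is a product state iff ad − bc = 0.
Here (a, b, c, d) = (-0.4886, 0, 0, 0.8725): ad − bc = (-0.4886)(0.8725) − (0)(0) = -0.4263 ≠ 0, so the state is entangled.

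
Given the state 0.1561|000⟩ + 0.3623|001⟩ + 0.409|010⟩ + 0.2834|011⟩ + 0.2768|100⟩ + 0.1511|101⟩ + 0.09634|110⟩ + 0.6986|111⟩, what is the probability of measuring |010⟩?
0.1673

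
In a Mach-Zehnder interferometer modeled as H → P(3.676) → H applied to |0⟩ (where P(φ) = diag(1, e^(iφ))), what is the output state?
(0.06971 - 0.2547i)|0⟩ + (0.9303 + 0.2547i)|1⟩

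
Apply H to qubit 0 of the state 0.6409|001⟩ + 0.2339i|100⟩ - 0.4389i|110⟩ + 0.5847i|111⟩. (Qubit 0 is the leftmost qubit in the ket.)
0.1654i|000⟩ + 0.4532|001⟩ - 0.3103i|010⟩ + 0.4134i|011⟩ - 0.1654i|100⟩ + 0.4532|101⟩ + 0.3103i|110⟩ - 0.4134i|111⟩

H on qubit 0 mixes each pair of kets that differ only in qubit 0: amplitudes (a, b) of (|…0…⟩, |…1…⟩) become ((a + b)/√2, (a − b)/√2). Kets absent from the input have amplitude 0.
(|000⟩, |100⟩): (a, b) = (0, 0.2339i) → (0.1654i, -0.1654i)
(|001⟩, |101⟩): (a, b) = (0.6409, 0) → (0.4532, 0.4532)
(|010⟩, |110⟩): (a, b) = (0, -0.4389i) → (-0.3103i, 0.3103i)
(|011⟩, |111⟩): (a, b) = (0, 0.5847i) → (0.4134i, -0.4134i)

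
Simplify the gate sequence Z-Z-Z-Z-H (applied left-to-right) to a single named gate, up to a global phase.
H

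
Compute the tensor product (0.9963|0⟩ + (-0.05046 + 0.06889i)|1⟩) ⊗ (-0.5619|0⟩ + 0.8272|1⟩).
-0.5598|00⟩ + 0.8241|01⟩ + (0.02835 - 0.03871i)|10⟩ + (-0.04174 + 0.05699i)|11⟩

amp(|b₁b₂…⟩) = product of the factor amplitudes for bits b₁, b₂, …; only kets whose every factor amplitude is nonzero survive.
|00⟩: (0.9963)(-0.5619) = -0.5598
|01⟩: (0.9963)(0.8272) = 0.8241
|10⟩: (-0.05046 + 0.06889i)(-0.5619) = (0.02835 - 0.03871i)
|11⟩: (-0.05046 + 0.06889i)(0.8272) = (-0.04174 + 0.05699i)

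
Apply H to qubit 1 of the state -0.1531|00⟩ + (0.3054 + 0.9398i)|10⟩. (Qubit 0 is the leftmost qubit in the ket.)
-0.1083|00⟩ - 0.1083|01⟩ + (0.216 + 0.6645i)|10⟩ + (0.216 + 0.6645i)|11⟩

H on qubit 1 mixes each pair of kets that differ only in qubit 1: amplitudes (a, b) of (|…0…⟩, |…1…⟩) become ((a + b)/√2, (a − b)/√2). Kets absent from the input have amplitude 0.
(|00⟩, |01⟩): (a, b) = (-0.1531, 0) → (-0.1083, -0.1083)
(|10⟩, |11⟩): (a, b) = ((0.3054 + 0.9398i), 0) → ((0.216 + 0.6645i), (0.216 + 0.6645i))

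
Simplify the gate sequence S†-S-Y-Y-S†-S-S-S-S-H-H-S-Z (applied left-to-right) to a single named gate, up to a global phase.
Z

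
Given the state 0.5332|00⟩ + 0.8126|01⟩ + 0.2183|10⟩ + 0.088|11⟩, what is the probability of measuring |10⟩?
0.04765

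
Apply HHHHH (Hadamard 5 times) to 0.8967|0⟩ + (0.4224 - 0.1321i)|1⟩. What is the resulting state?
(0.9327 - 0.09341i)|0⟩ + (0.3354 + 0.09341i)|1⟩

H² = I, so H^5 = H: a single Hadamard. With (a, b) = (0.8967, (0.4224 - 0.1321i)), H gives ((a + b)/√2, (a − b)/√2) = ((0.9327 - 0.09341i), (0.3354 + 0.09341i)).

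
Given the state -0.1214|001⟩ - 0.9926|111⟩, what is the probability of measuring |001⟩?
0.01474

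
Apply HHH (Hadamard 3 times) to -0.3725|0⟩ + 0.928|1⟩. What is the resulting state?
0.3928|0⟩ - 0.9196|1⟩

H² = I, so H^3 = H: a single Hadamard. With (a, b) = (-0.3725, 0.928), H gives ((a + b)/√2, (a − b)/√2) = (0.3928, -0.9196).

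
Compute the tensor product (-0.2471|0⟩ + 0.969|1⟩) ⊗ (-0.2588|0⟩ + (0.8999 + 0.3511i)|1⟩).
0.06395|00⟩ + (-0.2224 - 0.08676i)|01⟩ - 0.2508|10⟩ + (0.872 + 0.3402i)|11⟩

amp(|b₁b₂…⟩) = product of the factor amplitudes for bits b₁, b₂, …; only kets whose every factor amplitude is nonzero survive.
|00⟩: (-0.2471)(-0.2588) = 0.06395
|01⟩: (-0.2471)(0.8999 + 0.3511i) = (-0.2224 - 0.08676i)
|10⟩: (0.969)(-0.2588) = -0.2508
|11⟩: (0.969)(0.8999 + 0.3511i) = (0.872 + 0.3402i)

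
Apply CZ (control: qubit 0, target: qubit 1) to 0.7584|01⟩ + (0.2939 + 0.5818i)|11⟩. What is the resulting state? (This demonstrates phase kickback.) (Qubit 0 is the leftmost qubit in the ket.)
0.7584|01⟩ + (-0.2939 - 0.5818i)|11⟩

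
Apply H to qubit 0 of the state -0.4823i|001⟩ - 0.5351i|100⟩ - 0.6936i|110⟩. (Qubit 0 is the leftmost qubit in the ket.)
-0.3784i|000⟩ - 0.341i|001⟩ - 0.4904i|010⟩ + 0.3784i|100⟩ - 0.341i|101⟩ + 0.4904i|110⟩

H on qubit 0 mixes each pair of kets that differ only in qubit 0: amplitudes (a, b) of (|…0…⟩, |…1…⟩) become ((a + b)/√2, (a − b)/√2). Kets absent from the input have amplitude 0.
(|000⟩, |100⟩): (a, b) = (0, -0.5351i) → (-0.3784i, 0.3784i)
(|001⟩, |101⟩): (a, b) = (-0.4823i, 0) → (-0.341i, -0.341i)
(|010⟩, |110⟩): (a, b) = (0, -0.6936i) → (-0.4904i, 0.4904i)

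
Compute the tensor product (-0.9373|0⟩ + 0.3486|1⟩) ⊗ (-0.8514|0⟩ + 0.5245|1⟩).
0.798|00⟩ - 0.4916|01⟩ - 0.2968|10⟩ + 0.1828|11⟩

amp(|b₁b₂…⟩) = product of the factor amplitudes for bits b₁, b₂, …; only kets whose every factor amplitude is nonzero survive.
|00⟩: (-0.9373)(-0.8514) = 0.798
|01⟩: (-0.9373)(0.5245) = -0.4916
|10⟩: (0.3486)(-0.8514) = -0.2968
|11⟩: (0.3486)(0.5245) = 0.1828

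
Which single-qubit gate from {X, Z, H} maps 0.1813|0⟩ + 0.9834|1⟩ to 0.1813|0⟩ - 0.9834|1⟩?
Z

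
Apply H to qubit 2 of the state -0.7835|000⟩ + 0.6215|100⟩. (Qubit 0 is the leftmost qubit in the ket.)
-0.554|000⟩ - 0.554|001⟩ + 0.4395|100⟩ + 0.4395|101⟩

H on qubit 2 mixes each pair of kets that differ only in qubit 2: amplitudes (a, b) of (|…0…⟩, |…1…⟩) become ((a + b)/√2, (a − b)/√2). Kets absent from the input have amplitude 0.
(|000⟩, |001⟩): (a, b) = (-0.7835, 0) → (-0.554, -0.554)
(|100⟩, |101⟩): (a, b) = (0.6215, 0) → (0.4395, 0.4395)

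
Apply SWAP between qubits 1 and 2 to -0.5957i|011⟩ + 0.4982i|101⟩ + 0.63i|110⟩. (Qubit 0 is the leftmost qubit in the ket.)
-0.5957i|011⟩ + 0.63i|101⟩ + 0.4982i|110⟩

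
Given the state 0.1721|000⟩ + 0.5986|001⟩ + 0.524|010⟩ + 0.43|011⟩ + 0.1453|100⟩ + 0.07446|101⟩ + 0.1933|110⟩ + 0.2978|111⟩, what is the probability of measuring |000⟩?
0.02962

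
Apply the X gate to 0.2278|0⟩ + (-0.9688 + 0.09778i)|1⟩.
(-0.9688 + 0.09778i)|0⟩ + 0.2278|1⟩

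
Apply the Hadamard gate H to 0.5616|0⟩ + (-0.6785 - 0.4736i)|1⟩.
(-0.08266 - 0.3349i)|0⟩ + (0.8769 + 0.3349i)|1⟩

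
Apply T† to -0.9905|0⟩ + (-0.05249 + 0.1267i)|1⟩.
-0.9905|0⟩ + (0.05247 + 0.1267i)|1⟩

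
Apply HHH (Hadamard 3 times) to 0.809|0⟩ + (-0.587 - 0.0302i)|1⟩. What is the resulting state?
(0.157 - 0.02135i)|0⟩ + (0.9871 + 0.02135i)|1⟩

H² = I, so H^3 = H: a single Hadamard. With (a, b) = (0.809, (-0.587 - 0.0302i)), H gives ((a + b)/√2, (a − b)/√2) = ((0.157 - 0.02135i), (0.9871 + 0.02135i)).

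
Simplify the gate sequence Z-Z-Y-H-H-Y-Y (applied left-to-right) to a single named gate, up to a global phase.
Y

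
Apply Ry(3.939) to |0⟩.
-0.3882|0⟩ + 0.9216|1⟩

Ry(3.939) = [[cos(θ/2), −sin(θ/2)], [sin(θ/2), cos(θ/2)]]; θ = 3.939, cos(θ/2) ≈ -0.388224, sin(θ/2) ≈ 0.921565.
With a = amp(|0⟩) = 1 and b = amp(|1⟩) = 0:
new amp(|0⟩) = (-0.388224)·a + (-0.921565)·b = -0.3882
new amp(|1⟩) = (0.921565)·a + (-0.388224)·b = 0.9216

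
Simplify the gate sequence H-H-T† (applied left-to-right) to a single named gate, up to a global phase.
T†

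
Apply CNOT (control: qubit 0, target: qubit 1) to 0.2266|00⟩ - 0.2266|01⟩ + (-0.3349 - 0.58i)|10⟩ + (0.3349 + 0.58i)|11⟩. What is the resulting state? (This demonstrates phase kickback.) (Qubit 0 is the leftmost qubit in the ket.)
0.2266|00⟩ - 0.2266|01⟩ + (0.3349 + 0.58i)|10⟩ + (-0.3349 - 0.58i)|11⟩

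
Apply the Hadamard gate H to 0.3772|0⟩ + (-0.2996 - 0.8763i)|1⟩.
(0.05487 - 0.6196i)|0⟩ + (0.4786 + 0.6196i)|1⟩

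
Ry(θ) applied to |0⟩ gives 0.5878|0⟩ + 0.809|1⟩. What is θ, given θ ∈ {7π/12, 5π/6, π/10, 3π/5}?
3π/5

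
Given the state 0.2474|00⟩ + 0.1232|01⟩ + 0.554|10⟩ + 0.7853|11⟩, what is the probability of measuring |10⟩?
0.3069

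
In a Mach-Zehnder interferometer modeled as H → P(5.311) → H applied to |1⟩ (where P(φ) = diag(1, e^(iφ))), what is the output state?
(0.2183 + 0.4131i)|0⟩ + (0.7817 - 0.4131i)|1⟩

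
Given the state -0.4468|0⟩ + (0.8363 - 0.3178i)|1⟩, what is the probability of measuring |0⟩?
0.1996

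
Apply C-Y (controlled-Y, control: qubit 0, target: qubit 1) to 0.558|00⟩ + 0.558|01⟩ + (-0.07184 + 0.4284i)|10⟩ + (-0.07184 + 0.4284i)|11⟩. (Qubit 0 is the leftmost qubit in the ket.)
0.558|00⟩ + 0.558|01⟩ + (0.4284 + 0.07184i)|10⟩ + (-0.4284 - 0.07184i)|11⟩

C-Y leaves the control-|0⟩ kets |00⟩, |01⟩ unchanged and applies Y to qubit 1 on the control-|1⟩ pair (|10⟩, |11⟩).
Y = [[0, -i], [i, 0]].
With a = amp(|10⟩) = (-0.07184 + 0.4284i) and b = amp(|11⟩) = (-0.07184 + 0.4284i):
new amp(|10⟩) = (-i)·b = (0.4284 + 0.07184i)
new amp(|11⟩) = (i)·a = (-0.4284 - 0.07184i)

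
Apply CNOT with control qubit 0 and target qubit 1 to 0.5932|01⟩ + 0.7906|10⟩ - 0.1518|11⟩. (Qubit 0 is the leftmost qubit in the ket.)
0.5932|01⟩ - 0.1518|10⟩ + 0.7906|11⟩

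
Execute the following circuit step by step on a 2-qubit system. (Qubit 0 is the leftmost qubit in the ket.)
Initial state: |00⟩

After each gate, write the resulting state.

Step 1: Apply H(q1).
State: 1/√2|00⟩ + 1/√2|01⟩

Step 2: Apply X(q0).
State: 1/√2|10⟩ + 1/√2|11⟩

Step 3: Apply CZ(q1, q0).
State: 1/√2|10⟩ - 1/√2|11⟩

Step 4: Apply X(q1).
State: -1/√2|10⟩ + 1/√2|11⟩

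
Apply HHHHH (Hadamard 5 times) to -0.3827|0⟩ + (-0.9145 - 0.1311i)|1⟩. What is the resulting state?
(-0.9173 - 0.0927i)|0⟩ + (0.376 + 0.0927i)|1⟩

H² = I, so H^5 = H: a single Hadamard. With (a, b) = (-0.3827, (-0.9145 - 0.1311i)), H gives ((a + b)/√2, (a − b)/√2) = ((-0.9173 - 0.0927i), (0.376 + 0.0927i)).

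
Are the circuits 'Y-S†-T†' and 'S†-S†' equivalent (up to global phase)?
No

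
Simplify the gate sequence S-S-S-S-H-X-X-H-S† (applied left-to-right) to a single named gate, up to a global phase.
S†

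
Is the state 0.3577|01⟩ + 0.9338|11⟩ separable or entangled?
Separable

Writing the state as a|00⟩ + b|01⟩ + c|10⟩ + d|11⟩, it is a product state iff ad − bc = 0.
Here (a, b, c, d) = (0, 0.3577, 0, 0.9338): ad − bc = (0)(0.9338) − (0.3577)(0) = 0, so the state is separable.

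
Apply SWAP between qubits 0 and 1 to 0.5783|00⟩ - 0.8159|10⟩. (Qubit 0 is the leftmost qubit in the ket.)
0.5783|00⟩ - 0.8159|01⟩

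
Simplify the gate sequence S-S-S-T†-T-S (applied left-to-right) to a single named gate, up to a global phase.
I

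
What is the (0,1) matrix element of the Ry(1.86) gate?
-0.8016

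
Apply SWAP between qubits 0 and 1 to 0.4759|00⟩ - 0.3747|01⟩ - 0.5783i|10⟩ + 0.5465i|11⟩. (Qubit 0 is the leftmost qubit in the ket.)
0.4759|00⟩ - 0.5783i|01⟩ - 0.3747|10⟩ + 0.5465i|11⟩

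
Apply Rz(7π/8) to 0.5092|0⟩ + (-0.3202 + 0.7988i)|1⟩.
(0.09934 - 0.4994i)|0⟩ + (-0.8459 - 0.1582i)|1⟩

Rz(7π/8) = [[e^(−iθ/2), 0], [0, e^(iθ/2)]] with e^(±iθ/2) = cos(θ/2) ± i·sin(θ/2); θ = 7π/8, cos(θ/2) ≈ 0.19509, sin(θ/2) ≈ 0.980785.
With a = amp(|0⟩) = 0.5092 and b = amp(|1⟩) = (-0.3202 + 0.7988i):
new amp(|0⟩) = (0.19509 - 0.980785i)·a = (0.09934 - 0.4994i)
new amp(|1⟩) = (0.19509 + 0.980785i)·b = (-0.8459 - 0.1582i)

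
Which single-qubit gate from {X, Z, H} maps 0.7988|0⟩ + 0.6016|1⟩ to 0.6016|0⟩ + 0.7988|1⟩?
X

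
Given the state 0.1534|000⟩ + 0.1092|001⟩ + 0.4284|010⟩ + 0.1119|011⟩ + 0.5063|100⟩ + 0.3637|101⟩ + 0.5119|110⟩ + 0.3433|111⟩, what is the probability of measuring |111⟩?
0.1179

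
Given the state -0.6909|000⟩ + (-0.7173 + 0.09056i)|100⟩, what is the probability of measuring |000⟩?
0.4773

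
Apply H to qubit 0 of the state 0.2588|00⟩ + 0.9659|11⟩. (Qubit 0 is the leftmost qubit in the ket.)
0.183|00⟩ + 0.683|01⟩ + 0.183|10⟩ - 0.683|11⟩

H on qubit 0 mixes each pair of kets that differ only in qubit 0: amplitudes (a, b) of (|…0…⟩, |…1…⟩) become ((a + b)/√2, (a − b)/√2). Kets absent from the input have amplitude 0.
(|00⟩, |10⟩): (a, b) = (0.2588, 0) → (0.183, 0.183)
(|01⟩, |11⟩): (a, b) = (0, 0.9659) → (0.683, -0.683)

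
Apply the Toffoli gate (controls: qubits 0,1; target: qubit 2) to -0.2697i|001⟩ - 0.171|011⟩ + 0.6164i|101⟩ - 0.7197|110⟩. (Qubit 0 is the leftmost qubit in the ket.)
-0.2697i|001⟩ - 0.171|011⟩ + 0.6164i|101⟩ - 0.7197|111⟩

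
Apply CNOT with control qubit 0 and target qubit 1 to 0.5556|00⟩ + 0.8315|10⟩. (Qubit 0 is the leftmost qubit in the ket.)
0.5556|00⟩ + 0.8315|11⟩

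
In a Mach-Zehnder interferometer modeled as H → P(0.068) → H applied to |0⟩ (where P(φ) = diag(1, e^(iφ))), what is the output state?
(0.9988 + 0.03397i)|0⟩ + (0.001156 - 0.03397i)|1⟩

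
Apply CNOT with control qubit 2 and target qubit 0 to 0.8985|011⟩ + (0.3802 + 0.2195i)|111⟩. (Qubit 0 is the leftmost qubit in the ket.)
(0.3802 + 0.2195i)|011⟩ + 0.8985|111⟩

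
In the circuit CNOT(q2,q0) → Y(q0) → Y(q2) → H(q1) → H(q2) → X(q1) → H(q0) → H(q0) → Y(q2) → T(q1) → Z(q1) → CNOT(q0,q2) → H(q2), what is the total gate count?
13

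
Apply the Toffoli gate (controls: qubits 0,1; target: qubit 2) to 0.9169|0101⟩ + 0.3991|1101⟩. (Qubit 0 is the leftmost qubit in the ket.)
0.9169|0101⟩ + 0.3991|1111⟩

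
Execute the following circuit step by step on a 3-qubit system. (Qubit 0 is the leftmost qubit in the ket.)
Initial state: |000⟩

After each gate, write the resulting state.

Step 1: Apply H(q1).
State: 1/√2|000⟩ + 1/√2|010⟩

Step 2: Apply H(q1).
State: |000⟩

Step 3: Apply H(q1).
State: 1/√2|000⟩ + 1/√2|010⟩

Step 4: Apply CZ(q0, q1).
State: 1/√2|000⟩ + 1/√2|010⟩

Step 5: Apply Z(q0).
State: 1/√2|000⟩ + 1/√2|010⟩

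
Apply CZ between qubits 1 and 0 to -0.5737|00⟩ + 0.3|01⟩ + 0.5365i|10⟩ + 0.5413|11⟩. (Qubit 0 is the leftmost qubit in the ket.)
-0.5737|00⟩ + 0.3|01⟩ + 0.5365i|10⟩ - 0.5413|11⟩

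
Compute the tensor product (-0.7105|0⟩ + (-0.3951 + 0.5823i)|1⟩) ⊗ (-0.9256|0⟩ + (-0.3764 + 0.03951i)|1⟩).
0.6576|00⟩ + (0.2674 - 0.02807i)|01⟩ + (0.3657 - 0.539i)|10⟩ + (0.1257 - 0.2348i)|11⟩

amp(|b₁b₂…⟩) = product of the factor amplitudes for bits b₁, b₂, …; only kets whose every factor amplitude is nonzero survive.
|00⟩: (-0.7105)(-0.9256) = 0.6576
|01⟩: (-0.7105)(-0.3764 + 0.03951i) = (0.2674 - 0.02807i)
|10⟩: (-0.3951 + 0.5823i)(-0.9256) = (0.3657 - 0.539i)
|11⟩: (-0.3951 + 0.5823i)(-0.3764 + 0.03951i) = (0.1257 - 0.2348i)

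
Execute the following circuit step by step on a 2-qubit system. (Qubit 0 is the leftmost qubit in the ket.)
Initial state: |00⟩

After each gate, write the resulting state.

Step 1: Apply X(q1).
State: |01⟩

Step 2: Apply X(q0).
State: |11⟩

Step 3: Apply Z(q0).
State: -|11⟩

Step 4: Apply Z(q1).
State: |11⟩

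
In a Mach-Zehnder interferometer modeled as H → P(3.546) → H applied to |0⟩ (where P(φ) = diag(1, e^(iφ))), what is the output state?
(0.04033 - 0.1967i)|0⟩ + (0.9597 + 0.1967i)|1⟩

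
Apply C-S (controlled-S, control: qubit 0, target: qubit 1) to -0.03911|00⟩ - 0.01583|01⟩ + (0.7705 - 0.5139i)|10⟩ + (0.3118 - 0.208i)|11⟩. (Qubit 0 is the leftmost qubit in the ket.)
-0.03911|00⟩ - 0.01583|01⟩ + (0.7705 - 0.5139i)|10⟩ + (0.208 + 0.3118i)|11⟩

C-S leaves the control-|0⟩ kets |00⟩, |01⟩ unchanged and applies S to qubit 1 on the control-|1⟩ pair (|10⟩, |11⟩).
S = [[1, 0], [0, i]].
With a = amp(|10⟩) = (0.7705 - 0.5139i) and b = amp(|11⟩) = (0.3118 - 0.208i):
new amp(|10⟩) = (1)·a = (0.7705 - 0.5139i)
new amp(|11⟩) = (i)·b = (0.208 + 0.3118i)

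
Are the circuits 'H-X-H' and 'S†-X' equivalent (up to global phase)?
No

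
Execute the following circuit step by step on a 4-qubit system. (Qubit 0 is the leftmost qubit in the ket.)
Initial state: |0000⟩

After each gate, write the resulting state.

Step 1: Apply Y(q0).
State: i|1000⟩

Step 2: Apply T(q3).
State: i|1000⟩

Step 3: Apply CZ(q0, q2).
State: i|1000⟩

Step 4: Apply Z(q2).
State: i|1000⟩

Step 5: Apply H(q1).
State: (1/√2)i|1000⟩ + (1/√2)i|1100⟩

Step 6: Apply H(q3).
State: (1/2)i|1000⟩ + (1/2)i|1001⟩ + (1/2)i|1100⟩ + (1/2)i|1101⟩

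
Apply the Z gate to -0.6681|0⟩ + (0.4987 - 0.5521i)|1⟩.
-0.6681|0⟩ + (-0.4987 + 0.5521i)|1⟩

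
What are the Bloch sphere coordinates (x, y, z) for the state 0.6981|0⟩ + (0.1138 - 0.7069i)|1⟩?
(0.1589, -0.987, -0.02531)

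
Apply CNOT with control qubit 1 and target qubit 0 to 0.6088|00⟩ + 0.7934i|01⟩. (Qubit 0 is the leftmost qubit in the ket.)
0.6088|00⟩ + 0.7934i|11⟩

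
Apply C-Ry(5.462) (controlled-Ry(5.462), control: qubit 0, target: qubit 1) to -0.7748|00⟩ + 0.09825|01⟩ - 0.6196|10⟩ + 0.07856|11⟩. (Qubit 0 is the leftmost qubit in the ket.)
-0.7748|00⟩ + 0.09825|01⟩ + 0.5367|10⟩ - 0.3193|11⟩

C-Ry(5.462) leaves the control-|0⟩ kets |00⟩, |01⟩ unchanged and applies Ry(5.462) to qubit 1 on the control-|1⟩ pair (|10⟩, |11⟩).
Ry(5.462) = [[cos(θ/2), −sin(θ/2)], [sin(θ/2), cos(θ/2)]]; θ = 5.462, cos(θ/2) ≈ -0.916884, sin(θ/2) ≈ 0.399153.
With a = amp(|10⟩) = -0.6196 and b = amp(|11⟩) = 0.07856:
new amp(|10⟩) = (-0.916884)·a + (-0.399153)·b = 0.5367
new amp(|11⟩) = (0.399153)·a + (-0.916884)·b = -0.3193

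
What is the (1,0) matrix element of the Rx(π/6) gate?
-0.2588i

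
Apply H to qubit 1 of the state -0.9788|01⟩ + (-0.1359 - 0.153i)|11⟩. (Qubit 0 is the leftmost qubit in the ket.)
-0.6921|00⟩ + 0.6921|01⟩ + (-0.0961 - 0.1082i)|10⟩ + (0.0961 + 0.1082i)|11⟩

H on qubit 1 mixes each pair of kets that differ only in qubit 1: amplitudes (a, b) of (|…0…⟩, |…1…⟩) become ((a + b)/√2, (a − b)/√2). Kets absent from the input have amplitude 0.
(|00⟩, |01⟩): (a, b) = (0, -0.9788) → (-0.6921, 0.6921)
(|10⟩, |11⟩): (a, b) = (0, (-0.1359 - 0.153i)) → ((-0.0961 - 0.1082i), (0.0961 + 0.1082i))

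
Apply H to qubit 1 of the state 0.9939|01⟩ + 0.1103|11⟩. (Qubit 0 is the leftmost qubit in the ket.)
0.7028|00⟩ - 0.7028|01⟩ + 0.07799|10⟩ - 0.07799|11⟩

H on qubit 1 mixes each pair of kets that differ only in qubit 1: amplitudes (a, b) of (|…0…⟩, |…1…⟩) become ((a + b)/√2, (a − b)/√2). Kets absent from the input have amplitude 0.
(|00⟩, |01⟩): (a, b) = (0, 0.9939) → (0.7028, -0.7028)
(|10⟩, |11⟩): (a, b) = (0, 0.1103) → (0.07799, -0.07799)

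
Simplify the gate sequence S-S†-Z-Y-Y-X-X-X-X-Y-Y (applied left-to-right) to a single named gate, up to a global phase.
Z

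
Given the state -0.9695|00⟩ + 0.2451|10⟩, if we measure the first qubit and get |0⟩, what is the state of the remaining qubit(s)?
-|0⟩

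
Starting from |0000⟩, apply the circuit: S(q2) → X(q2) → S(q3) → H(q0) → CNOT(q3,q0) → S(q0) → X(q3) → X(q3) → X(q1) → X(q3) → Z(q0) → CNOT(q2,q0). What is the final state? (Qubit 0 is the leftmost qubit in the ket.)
-(1/√2)i|0111⟩ + 1/√2|1111⟩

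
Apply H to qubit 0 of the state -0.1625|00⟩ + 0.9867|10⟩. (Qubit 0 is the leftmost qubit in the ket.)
0.5828|00⟩ - 0.8126|10⟩

H on qubit 0 mixes each pair of kets that differ only in qubit 0: amplitudes (a, b) of (|…0…⟩, |…1…⟩) become ((a + b)/√2, (a − b)/√2). Kets absent from the input have amplitude 0.
(|00⟩, |10⟩): (a, b) = (-0.1625, 0.9867) → (0.5828, -0.8126)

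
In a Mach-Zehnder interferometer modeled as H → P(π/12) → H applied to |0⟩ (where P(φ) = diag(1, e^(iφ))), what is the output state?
(0.983 + 0.1294i)|0⟩ + (0.01704 - 0.1294i)|1⟩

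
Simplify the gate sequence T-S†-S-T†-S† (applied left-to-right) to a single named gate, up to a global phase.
S†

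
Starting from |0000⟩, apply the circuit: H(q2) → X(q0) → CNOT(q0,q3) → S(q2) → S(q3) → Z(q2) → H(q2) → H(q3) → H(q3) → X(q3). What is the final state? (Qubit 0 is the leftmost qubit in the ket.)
(1/2 + (1/2)i)|1000⟩ + (-1/2 + (1/2)i)|1010⟩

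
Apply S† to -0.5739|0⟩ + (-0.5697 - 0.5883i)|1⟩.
-0.5739|0⟩ + (-0.5883 + 0.5697i)|1⟩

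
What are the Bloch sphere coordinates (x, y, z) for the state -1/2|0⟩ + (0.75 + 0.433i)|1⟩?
(-0.75, -0.433, -0.5)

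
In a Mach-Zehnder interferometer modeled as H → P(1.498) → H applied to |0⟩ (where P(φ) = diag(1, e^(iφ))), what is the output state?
(0.5364 + 0.4987i)|0⟩ + (0.4636 - 0.4987i)|1⟩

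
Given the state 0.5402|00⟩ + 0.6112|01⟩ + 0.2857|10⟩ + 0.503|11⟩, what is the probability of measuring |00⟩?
0.2918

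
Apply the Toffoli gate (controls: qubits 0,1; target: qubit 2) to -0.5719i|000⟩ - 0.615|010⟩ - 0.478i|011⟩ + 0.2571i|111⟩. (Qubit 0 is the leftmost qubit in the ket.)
-0.5719i|000⟩ - 0.615|010⟩ - 0.478i|011⟩ + 0.2571i|110⟩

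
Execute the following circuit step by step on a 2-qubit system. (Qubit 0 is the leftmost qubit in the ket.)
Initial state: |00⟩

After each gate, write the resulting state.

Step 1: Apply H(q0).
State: 1/√2|00⟩ + 1/√2|10⟩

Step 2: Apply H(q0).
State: |00⟩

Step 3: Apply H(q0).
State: 1/√2|00⟩ + 1/√2|10⟩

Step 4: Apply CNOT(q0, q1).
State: 1/√2|00⟩ + 1/√2|11⟩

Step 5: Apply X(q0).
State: 1/√2|01⟩ + 1/√2|10⟩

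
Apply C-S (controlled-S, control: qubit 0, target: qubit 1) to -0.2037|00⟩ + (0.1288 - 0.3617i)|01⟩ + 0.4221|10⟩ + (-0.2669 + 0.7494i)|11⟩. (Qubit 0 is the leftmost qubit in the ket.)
-0.2037|00⟩ + (0.1288 - 0.3617i)|01⟩ + 0.4221|10⟩ + (-0.7494 - 0.2669i)|11⟩

C-S leaves the control-|0⟩ kets |00⟩, |01⟩ unchanged and applies S to qubit 1 on the control-|1⟩ pair (|10⟩, |11⟩).
S = [[1, 0], [0, i]].
With a = amp(|10⟩) = 0.4221 and b = amp(|11⟩) = (-0.2669 + 0.7494i):
new amp(|10⟩) = (1)·a = 0.4221
new amp(|11⟩) = (i)·b = (-0.7494 - 0.2669i)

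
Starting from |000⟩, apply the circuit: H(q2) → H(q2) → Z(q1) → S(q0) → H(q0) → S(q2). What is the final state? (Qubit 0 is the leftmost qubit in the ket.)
1/√2|000⟩ + 1/√2|100⟩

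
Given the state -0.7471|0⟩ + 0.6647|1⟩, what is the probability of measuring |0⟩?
0.5582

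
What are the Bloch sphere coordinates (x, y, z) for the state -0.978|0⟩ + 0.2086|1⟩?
(-0.408, 0, 0.913)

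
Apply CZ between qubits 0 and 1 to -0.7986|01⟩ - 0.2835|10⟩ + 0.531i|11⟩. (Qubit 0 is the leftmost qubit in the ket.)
-0.7986|01⟩ - 0.2835|10⟩ - 0.531i|11⟩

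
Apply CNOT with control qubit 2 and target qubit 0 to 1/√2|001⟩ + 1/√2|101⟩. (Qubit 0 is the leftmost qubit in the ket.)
1/√2|001⟩ + 1/√2|101⟩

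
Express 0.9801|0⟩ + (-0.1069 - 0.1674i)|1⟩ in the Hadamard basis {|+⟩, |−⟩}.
(0.6174 - 0.1184i)|+⟩ + (0.7686 + 0.1184i)|−⟩

With |ψ⟩ = α|0⟩ + β|1⟩, the Hadamard-basis coefficients are ⟨+|ψ⟩ = (α + β)/√2 and ⟨−|ψ⟩ = (α − β)/√2.
Here α = 0.9801, β = (-0.1069 - 0.1674i): (α + β)/√2 = (0.6174 - 0.1184i), (α − β)/√2 = (0.7686 + 0.1184i).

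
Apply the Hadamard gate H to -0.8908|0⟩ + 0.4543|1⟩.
-0.3087|0⟩ - 0.9511|1⟩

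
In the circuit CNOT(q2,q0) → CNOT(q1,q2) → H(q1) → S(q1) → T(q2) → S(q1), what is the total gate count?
6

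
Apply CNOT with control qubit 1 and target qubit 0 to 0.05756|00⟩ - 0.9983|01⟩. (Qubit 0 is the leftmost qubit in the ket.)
0.05756|00⟩ - 0.9983|11⟩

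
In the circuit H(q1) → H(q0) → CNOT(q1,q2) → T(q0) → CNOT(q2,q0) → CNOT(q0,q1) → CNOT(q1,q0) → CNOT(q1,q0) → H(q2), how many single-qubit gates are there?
4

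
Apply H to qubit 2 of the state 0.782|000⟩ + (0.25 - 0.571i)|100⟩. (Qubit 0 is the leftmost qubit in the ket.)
0.553|000⟩ + 0.553|001⟩ + (0.1768 - 0.4038i)|100⟩ + (0.1768 - 0.4038i)|101⟩

H on qubit 2 mixes each pair of kets that differ only in qubit 2: amplitudes (a, b) of (|…0…⟩, |…1…⟩) become ((a + b)/√2, (a − b)/√2). Kets absent from the input have amplitude 0.
(|000⟩, |001⟩): (a, b) = (0.782, 0) → (0.553, 0.553)
(|100⟩, |101⟩): (a, b) = ((0.25 - 0.571i), 0) → ((0.1768 - 0.4038i), (0.1768 - 0.4038i))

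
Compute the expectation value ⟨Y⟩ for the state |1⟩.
0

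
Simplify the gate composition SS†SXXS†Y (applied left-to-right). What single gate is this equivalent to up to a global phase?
Y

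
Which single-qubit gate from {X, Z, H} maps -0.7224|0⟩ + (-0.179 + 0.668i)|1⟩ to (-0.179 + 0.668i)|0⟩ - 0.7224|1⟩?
X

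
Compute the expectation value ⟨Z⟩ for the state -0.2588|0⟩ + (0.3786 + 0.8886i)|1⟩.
-0.866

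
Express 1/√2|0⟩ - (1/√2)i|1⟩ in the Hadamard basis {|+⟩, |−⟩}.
(1/2 - (1/2)i)|+⟩ + (1/2 + (1/2)i)|−⟩

With |ψ⟩ = α|0⟩ + β|1⟩, the Hadamard-basis coefficients are ⟨+|ψ⟩ = (α + β)/√2 and ⟨−|ψ⟩ = (α − β)/√2.
Here α = 1/√2, β = -(1/√2)i: (α + β)/√2 = (1/2 - (1/2)i), (α − β)/√2 = (1/2 + (1/2)i).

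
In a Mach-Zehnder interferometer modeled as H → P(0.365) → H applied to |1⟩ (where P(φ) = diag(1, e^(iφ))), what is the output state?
(0.03294 - 0.1785i)|0⟩ + (0.9671 + 0.1785i)|1⟩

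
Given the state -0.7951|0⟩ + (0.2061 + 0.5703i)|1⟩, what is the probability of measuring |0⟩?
0.6322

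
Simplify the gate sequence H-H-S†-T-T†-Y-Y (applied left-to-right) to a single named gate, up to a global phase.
S†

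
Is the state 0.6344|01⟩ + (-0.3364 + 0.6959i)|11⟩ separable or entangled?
Separable

Writing the state as a|00⟩ + b|01⟩ + c|10⟩ + d|11⟩, it is a product state iff ad − bc = 0.
Here (a, b, c, d) = (0, 0.6344, 0, (-0.3364 + 0.6959i)): ad − bc = (0)(-0.3364 + 0.6959i) − (0.6344)(0) = 0, so the state is separable.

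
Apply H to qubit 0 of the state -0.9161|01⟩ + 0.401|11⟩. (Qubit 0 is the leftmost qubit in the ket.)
-0.3642|01⟩ - 0.9313|11⟩

H on qubit 0 mixes each pair of kets that differ only in qubit 0: amplitudes (a, b) of (|…0…⟩, |…1…⟩) become ((a + b)/√2, (a − b)/√2). Kets absent from the input have amplitude 0.
(|01⟩, |11⟩): (a, b) = (-0.9161, 0.401) → (-0.3642, -0.9313)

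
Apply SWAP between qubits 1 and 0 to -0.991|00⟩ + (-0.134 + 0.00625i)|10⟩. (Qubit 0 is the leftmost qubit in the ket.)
-0.991|00⟩ + (-0.134 + 0.00625i)|01⟩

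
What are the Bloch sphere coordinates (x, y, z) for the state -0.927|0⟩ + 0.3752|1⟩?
(-0.6956, 0, 0.7186)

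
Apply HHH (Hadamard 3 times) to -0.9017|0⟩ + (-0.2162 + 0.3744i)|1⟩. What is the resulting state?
(-0.7905 + 0.2647i)|0⟩ + (-0.4847 - 0.2647i)|1⟩

H² = I, so H^3 = H: a single Hadamard. With (a, b) = (-0.9017, (-0.2162 + 0.3744i)), H gives ((a + b)/√2, (a − b)/√2) = ((-0.7905 + 0.2647i), (-0.4847 - 0.2647i)).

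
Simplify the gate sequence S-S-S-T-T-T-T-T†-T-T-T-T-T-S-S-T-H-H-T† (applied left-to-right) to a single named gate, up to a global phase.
S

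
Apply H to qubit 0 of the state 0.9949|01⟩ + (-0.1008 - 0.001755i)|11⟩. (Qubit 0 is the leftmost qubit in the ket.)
(0.6322 - 0.001241i)|01⟩ + (0.7748 + 0.001241i)|11⟩

H on qubit 0 mixes each pair of kets that differ only in qubit 0: amplitudes (a, b) of (|…0…⟩, |…1…⟩) become ((a + b)/√2, (a − b)/√2). Kets absent from the input have amplitude 0.
(|01⟩, |11⟩): (a, b) = (0.9949, (-0.1008 - 0.001755i)) → ((0.6322 - 0.001241i), (0.7748 + 0.001241i))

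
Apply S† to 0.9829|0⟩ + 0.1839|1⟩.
0.9829|0⟩ - 0.1839i|1⟩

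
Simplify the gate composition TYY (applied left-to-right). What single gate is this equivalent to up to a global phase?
T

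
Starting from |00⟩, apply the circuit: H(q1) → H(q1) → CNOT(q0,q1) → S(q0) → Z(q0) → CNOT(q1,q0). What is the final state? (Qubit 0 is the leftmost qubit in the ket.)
|00⟩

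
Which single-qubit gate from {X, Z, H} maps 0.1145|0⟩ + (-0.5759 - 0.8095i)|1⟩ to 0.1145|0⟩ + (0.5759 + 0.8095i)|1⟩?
Z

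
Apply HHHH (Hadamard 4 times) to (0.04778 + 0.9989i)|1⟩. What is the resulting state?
(0.04778 + 0.9989i)|1⟩

H² = I, so an even number of Hadamards cancels: H^4 = I and the state is unchanged.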